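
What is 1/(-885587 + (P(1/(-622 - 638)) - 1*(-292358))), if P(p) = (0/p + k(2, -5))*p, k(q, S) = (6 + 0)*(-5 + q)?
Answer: -70/41526029 ≈ -1.6857e-6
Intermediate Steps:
k(q, S) = -30 + 6*q (k(q, S) = 6*(-5 + q) = -30 + 6*q)
P(p) = -18*p (P(p) = (0/p + (-30 + 6*2))*p = (0 + (-30 + 12))*p = (0 - 18)*p = -18*p)
1/(-885587 + (P(1/(-622 - 638)) - 1*(-292358))) = 1/(-885587 + (-18/(-622 - 638) - 1*(-292358))) = 1/(-885587 + (-18/(-1260) + 292358)) = 1/(-885587 + (-18*(-1/1260) + 292358)) = 1/(-885587 + (1/70 + 292358)) = 1/(-885587 + 20465061/70) = 1/(-41526029/70) = -70/41526029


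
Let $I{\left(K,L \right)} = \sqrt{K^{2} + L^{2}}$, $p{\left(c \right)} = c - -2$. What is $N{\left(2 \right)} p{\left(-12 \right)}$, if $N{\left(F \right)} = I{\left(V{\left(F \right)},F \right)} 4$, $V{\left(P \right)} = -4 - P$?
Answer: $- 80 \sqrt{10} \approx -252.98$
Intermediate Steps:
$p{\left(c \right)} = 2 + c$ ($p{\left(c \right)} = c + 2 = 2 + c$)
$N{\left(F \right)} = 4 \sqrt{F^{2} + \left(-4 - F\right)^{2}}$ ($N{\left(F \right)} = \sqrt{\left(-4 - F\right)^{2} + F^{2}} \cdot 4 = \sqrt{F^{2} + \left(-4 - F\right)^{2}} \cdot 4 = 4 \sqrt{F^{2} + \left(-4 - F\right)^{2}}$)
$N{\left(2 \right)} p{\left(-12 \right)} = 4 \sqrt{2^{2} + \left(4 + 2\right)^{2}} \left(2 - 12\right) = 4 \sqrt{4 + 6^{2}} \left(-10\right) = 4 \sqrt{4 + 36} \left(-10\right) = 4 \sqrt{40} \left(-10\right) = 4 \cdot 2 \sqrt{10} \left(-10\right) = 8 \sqrt{10} \left(-10\right) = - 80 \sqrt{10}$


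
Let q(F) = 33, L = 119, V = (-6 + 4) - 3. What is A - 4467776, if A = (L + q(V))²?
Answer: -4444672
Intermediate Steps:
V = -5 (V = -2 - 3 = -5)
A = 23104 (A = (119 + 33)² = 152² = 23104)
A - 4467776 = 23104 - 4467776 = -4444672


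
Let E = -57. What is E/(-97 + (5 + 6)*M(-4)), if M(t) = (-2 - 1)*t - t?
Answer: -57/79 ≈ -0.72152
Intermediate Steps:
M(t) = -4*t (M(t) = -3*t - t = -4*t)
E/(-97 + (5 + 6)*M(-4)) = -57/(-97 + (5 + 6)*(-4*(-4))) = -57/(-97 + 11*16) = -57/(-97 + 176) = -57/79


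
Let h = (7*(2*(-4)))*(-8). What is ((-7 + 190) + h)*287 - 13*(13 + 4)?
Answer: 180876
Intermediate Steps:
h = 448 (h = (7*(-8))*(-8) = -56*(-8) = 448)
((-7 + 190) + h)*287 - 13*(13 + 4) = ((-7 + 190) + 448)*287 - 13*(13 + 4) = (183 + 448)*287 - 13*17 = 631*287 - 221 = 181097 - 221 = 180876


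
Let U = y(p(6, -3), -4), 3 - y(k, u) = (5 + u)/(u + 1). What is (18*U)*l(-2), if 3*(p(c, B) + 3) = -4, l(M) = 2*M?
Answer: -240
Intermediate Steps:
p(c, B) = -13/3 (p(c, B) = -3 + (1/3)*(-4) = -3 - 4/3 = -13/3)
y(k, u) = 3 - (5 + u)/(1 + u) (y(k, u) = 3 - (5 + u)/(u + 1) = 3 - (5 + u)/(1 + u))
U = 10/3 (U = 2*(-1 - 4)/(1 - 4) = 2*(-5)/(-3) = 2*(-1/3)*(-5) = 10/3 ≈ 3.3333)
(18*U)*l(-2) = (18*(10/3))*(2*(-2)) = 60*(-4) = -240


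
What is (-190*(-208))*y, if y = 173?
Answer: 6836960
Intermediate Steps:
(-190*(-208))*y = -190*(-208)*173 = 39520*173 = 6836960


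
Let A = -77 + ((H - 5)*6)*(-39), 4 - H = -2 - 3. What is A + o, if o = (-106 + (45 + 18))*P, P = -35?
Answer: 492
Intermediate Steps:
H = 9 (H = 4 - (-2 - 3) = 4 - 1*(-5) = 4 + 5 = 9)
o = 1505 (o = (-106 + (45 + 18))*(-35) = (-106 + 63)*(-35) = -43*(-35) = 1505)
A = -1013 (A = -77 + ((9 - 5)*6)*(-39) = -77 + (4*6)*(-39) = -77 + 24*(-39) = -77 - 936 = -1013)
A + o = -1013 + 1505 = 492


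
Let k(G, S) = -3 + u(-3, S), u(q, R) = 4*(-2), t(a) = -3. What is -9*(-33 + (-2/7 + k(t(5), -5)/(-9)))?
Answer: 2020/7 ≈ 288.57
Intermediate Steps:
u(q, R) = -8
k(G, S) = -11 (k(G, S) = -3 - 8 = -11)
-9*(-33 + (-2/7 + k(t(5), -5)/(-9))) = -9*(-33 + (-2/7 - 11/(-9))) = -9*(-33 + (-2*⅐ - 11*(-⅑))) = -9*(-33 + (-2/7 + 11/9)) = -9*(-33 + 59/63) = -9*(-2020/63) = 2020/7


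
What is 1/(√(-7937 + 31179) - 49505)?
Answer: -49505/2450721783 - √23242/2450721783 ≈ -2.0262e-5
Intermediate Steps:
1/(√(-7937 + 31179) - 49505) = 1/(√23242 - 49505) = 1/(-49505 + √23242)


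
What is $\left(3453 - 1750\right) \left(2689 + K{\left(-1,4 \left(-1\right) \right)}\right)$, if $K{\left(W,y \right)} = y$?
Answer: $4572555$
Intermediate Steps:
$\left(3453 - 1750\right) \left(2689 + K{\left(-1,4 \left(-1\right) \right)}\right) = \left(3453 - 1750\right) \left(2689 + 4 \left(-1\right)\right) = 1703 \left(2689 - 4\right) = 1703 \cdot 2685 = 4572555$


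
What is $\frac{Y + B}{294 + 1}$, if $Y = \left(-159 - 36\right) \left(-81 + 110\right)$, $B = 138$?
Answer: $- \frac{5517}{295} \approx -18.702$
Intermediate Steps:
$Y = -5655$ ($Y = \left(-195\right) 29 = -5655$)
$\frac{Y + B}{294 + 1} = \frac{-5655 + 138}{294 + 1} = - \frac{5517}{295}$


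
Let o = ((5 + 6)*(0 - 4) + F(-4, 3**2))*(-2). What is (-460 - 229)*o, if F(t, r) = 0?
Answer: -60632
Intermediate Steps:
o = 88 (o = ((5 + 6)*(0 - 4) + 0)*(-2) = (11*(-4) + 0)*(-2) = (-44 + 0)*(-2) = -44*(-2) = 88)
(-460 - 229)*o = (-460 - 229)*88 = -689*88 = -60632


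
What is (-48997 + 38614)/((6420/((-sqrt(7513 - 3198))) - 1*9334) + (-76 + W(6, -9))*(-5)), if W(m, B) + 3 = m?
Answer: 80366984601/69414032063 - 13331772*sqrt(4315)/69414032063 ≈ 1.1452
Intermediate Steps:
W(m, B) = -3 + m
(-48997 + 38614)/((6420/((-sqrt(7513 - 3198))) - 1*9334) + (-76 + W(6, -9))*(-5)) = (-48997 + 38614)/((6420/((-sqrt(7513 - 3198))) - 1*9334) + (-76 + (-3 + 6))*(-5)) = -10383/((6420/((-sqrt(4315))) - 9334) + (-76 + 3)*(-5)) = -10383/((6420*(-sqrt(4315)/4315) - 9334) - 73*(-5)) = -10383/((-1284*sqrt(4315)/863 - 9334) + 365) = -10383/((-9334 - 1284*sqrt(4315)/863) + 365) = -10383/(-8969 - 1284*sqrt(4315)/863)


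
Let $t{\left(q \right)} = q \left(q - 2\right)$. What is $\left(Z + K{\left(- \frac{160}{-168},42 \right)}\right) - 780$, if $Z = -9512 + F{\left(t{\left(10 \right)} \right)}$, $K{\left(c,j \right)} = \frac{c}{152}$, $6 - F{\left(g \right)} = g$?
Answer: $- \frac{8272063}{798} \approx -10366.0$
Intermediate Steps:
$t{\left(q \right)} = q \left(-2 + q\right)$
$F{\left(g \right)} = 6 - g$
$K{\left(c,j \right)} = \frac{c}{152}$ ($K{\left(c,j \right)} = c \frac{1}{152} = \frac{c}{152}$)
$Z = -9586$ ($Z = -9512 + \left(6 - 10 \left(-2 + 10\right)\right) = -9512 + \left(6 - 10 \cdot 8\right) = -9512 + \left(6 - 80\right) = -9512 - 74 = -9586$)
$\left(Z + K{\left(- \frac{160}{-168},42 \right)}\right) - 780 = \left(-9586 + \frac{\left(-160\right) \frac{1}{-168}}{152}\right) - 780 = \left(-9586 + \frac{\left(-160\right) \left(- \frac{1}{168}\right)}{152}\right) - 780 = \left(-9586 + \frac{1}{152} \cdot \frac{20}{21}\right) - 780 = \left(-9586 + \frac{5}{798}\right) - 780 = - \frac{7649623}{798} - 780 = - \frac{8272063}{798}$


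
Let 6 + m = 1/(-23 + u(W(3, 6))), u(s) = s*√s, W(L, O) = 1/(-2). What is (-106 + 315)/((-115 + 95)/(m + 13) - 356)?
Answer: 209*(-7*√2 + 640*I)/(16*(-14355*I + 157*√2)) ≈ -0.58238 - 4.4813e-7*I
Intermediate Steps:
W(L, O) = -½
u(s) = s^(3/2)
m = -6 + 1/(-23 - I*√2/4) (m = -6 + 1/(-23 + (-½)^(3/2)) = -6 + 1/(-23 - I*√2/4) ≈ -6.0435 + 0.00066818*I)
(-106 + 315)/((-115 + 95)/(m + 13) - 356) = (-106 + 315)/((-115 + 95)/(2*(-3*√2 + 278*I)/(√2 - 92*I) + 13) - 356) = 209/(-20/(13 + 2*(-3*√2 + 278*I)/(√2 - 92*I)) - 356) = 209/(-356 - 20/(13 + 2*(-3*√2 + 278*I)/(√2 - 92*I)))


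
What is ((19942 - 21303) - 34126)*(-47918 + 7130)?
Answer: 1447443756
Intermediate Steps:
((19942 - 21303) - 34126)*(-47918 + 7130) = (-1361 - 34126)*(-40788) = -35487*(-40788) = 1447443756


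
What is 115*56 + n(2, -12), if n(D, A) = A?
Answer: 6428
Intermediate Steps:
115*56 + n(2, -12) = 115*56 - 12 = 6440 - 12 = 6428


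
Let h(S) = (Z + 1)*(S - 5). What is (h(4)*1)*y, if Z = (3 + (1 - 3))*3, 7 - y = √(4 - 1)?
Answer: -28 + 4*√3 ≈ -21.072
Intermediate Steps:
y = 7 - √3 (y = 7 - √(4 - 1) = 7 - √3 ≈ 5.2680)
Z = 3 (Z = (3 - 2)*3 = 1*3 = 3)
h(S) = -20 + 4*S (h(S) = (3 + 1)*(S - 5) = 4*(-5 + S) = -20 + 4*S)
(h(4)*1)*y = ((-20 + 4*4)*1)*(7 - √3) = ((-20 + 16)*1)*(7 - √3) = (-4*1)*(7 - √3) = -4*(7 - √3) = -28 + 4*√3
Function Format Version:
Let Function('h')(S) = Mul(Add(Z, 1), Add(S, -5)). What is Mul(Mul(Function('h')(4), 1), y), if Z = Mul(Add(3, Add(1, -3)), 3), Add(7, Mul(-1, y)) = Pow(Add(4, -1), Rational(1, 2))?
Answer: Add(-28, Mul(4, Pow(3, Rational(1, 2)))) ≈ -21.072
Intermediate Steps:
y = Add(7, Mul(-1, Pow(3, Rational(1, 2)))) (y = Add(7, Mul(-1, Pow(Add(4, -1), Rational(1, 2)))) = Add(7, Mul(-1, Pow(3, Rational(1, 2)))) ≈ 5.2680)
Z = 3 (Z = Mul(Add(3, -2), 3) = Mul(1, 3) = 3)
Function('h')(S) = Add(-20, Mul(4, S)) (Function('h')(S) = Mul(Add(3, 1), Add(S, -5)) = Mul(4, Add(-5, S)) = Add(-20, Mul(4, S)))
Mul(Mul(Function('h')(4), 1), y) = Mul(Mul(Add(-20, Mul(4, 4)), 1), Add(7, Mul(-1, Pow(3, Rational(1, 2))))) = Mul(Mul(Add(-20, 16), 1), Add(7, Mul(-1, Pow(3, Rational(1, 2))))) = Mul(Mul(-4, 1), Add(7, Mul(-1, Pow(3, Rational(1, 2))))) = Mul(-4, Add(7, Mul(-1, Pow(3, Rational(1, 2))))) = Add(-28, Mul(4, Pow(3, Rational(1, 2))))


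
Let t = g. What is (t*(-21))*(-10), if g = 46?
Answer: 9660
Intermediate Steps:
t = 46
(t*(-21))*(-10) = (46*(-21))*(-10) = -966*(-10) = 9660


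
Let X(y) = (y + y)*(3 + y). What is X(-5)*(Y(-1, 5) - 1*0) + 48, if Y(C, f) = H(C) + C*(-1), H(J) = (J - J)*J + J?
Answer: 48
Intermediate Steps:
H(J) = J (H(J) = 0*J + J = 0 + J = J)
X(y) = 2*y*(3 + y) (X(y) = (2*y)*(3 + y) = 2*y*(3 + y))
Y(C, f) = 0 (Y(C, f) = C + C*(-1) = C - C = 0)
X(-5)*(Y(-1, 5) - 1*0) + 48 = (2*(-5)*(3 - 5))*(0 - 1*0) + 48 = (2*(-5)*(-2))*(0 + 0) + 48 = 20*0 + 48 = 0 + 48 = 48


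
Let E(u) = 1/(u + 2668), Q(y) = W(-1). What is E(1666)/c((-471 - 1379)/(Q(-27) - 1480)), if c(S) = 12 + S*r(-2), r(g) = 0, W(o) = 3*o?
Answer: 1/52008 ≈ 1.9228e-5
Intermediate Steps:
Q(y) = -3 (Q(y) = 3*(-1) = -3)
c(S) = 12 (c(S) = 12 + S*0 = 12 + 0 = 12)
E(u) = 1/(2668 + u)
E(1666)/c((-471 - 1379)/(Q(-27) - 1480)) = 1/((2668 + 1666)*12) = (1/12)/4334 = (1/4334)*(1/12) = 1/52008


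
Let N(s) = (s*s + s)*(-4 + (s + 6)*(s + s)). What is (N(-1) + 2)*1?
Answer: 2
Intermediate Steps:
N(s) = (-4 + 2*s*(6 + s))*(s + s²) (N(s) = (s² + s)*(-4 + (6 + s)*(2*s)) = (s + s²)*(-4 + 2*s*(6 + s)) = (-4 + 2*s*(6 + s))*(s + s²))
(N(-1) + 2)*1 = (2*(-1)*(-2 + (-1)³ + 4*(-1) + 7*(-1)²) + 2)*1 = (2*(-1)*(-2 - 1 - 4 + 7*1) + 2)*1 = (2*(-1)*(-2 - 1 - 4 + 7) + 2)*1 = (2*(-1)*0 + 2)*1 = (0 + 2)*1 = 2*1 = 2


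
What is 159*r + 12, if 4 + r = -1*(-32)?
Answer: 4464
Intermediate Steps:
r = 28 (r = -4 - 1*(-32) = -4 + 32 = 28)
159*r + 12 = 159*28 + 12 = 4452 + 12 = 4464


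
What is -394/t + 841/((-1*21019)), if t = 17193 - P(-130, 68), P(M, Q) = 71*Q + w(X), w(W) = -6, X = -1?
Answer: -18685497/260026049 ≈ -0.071860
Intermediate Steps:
P(M, Q) = -6 + 71*Q (P(M, Q) = 71*Q - 6 = -6 + 71*Q)
t = 12371 (t = 17193 - (-6 + 71*68) = 17193 - (-6 + 4828) = 17193 - 1*4822 = 17193 - 4822 = 12371)
-394/t + 841/((-1*21019)) = -394/12371 + 841/((-1*21019)) = -394*1/12371 + 841/(-21019) = -394/12371 + 841*(-1/21019) = -394/12371 - 841/21019 = -18685497/260026049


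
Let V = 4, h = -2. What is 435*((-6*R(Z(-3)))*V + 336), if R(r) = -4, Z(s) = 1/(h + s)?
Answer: 187920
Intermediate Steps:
Z(s) = 1/(-2 + s)
435*((-6*R(Z(-3)))*V + 336) = 435*(-6*(-4)*4 + 336) = 435*(24*4 + 336) = 435*(96 + 336) = 435*432 = 187920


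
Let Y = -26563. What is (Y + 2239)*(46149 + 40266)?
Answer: -2101958460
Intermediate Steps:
(Y + 2239)*(46149 + 40266) = (-26563 + 2239)*(46149 + 40266) = -24324*86415 = -2101958460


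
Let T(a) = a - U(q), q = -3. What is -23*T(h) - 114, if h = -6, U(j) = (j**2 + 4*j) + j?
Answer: -114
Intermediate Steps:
U(j) = j**2 + 5*j
T(a) = 6 + a (T(a) = a - (-3)*(5 - 3) = a - (-3)*2 = a - 1*(-6) = a + 6 = 6 + a)
-23*T(h) - 114 = -23*(6 - 6) - 114 = -23*0 - 114 = 0 - 114 = -114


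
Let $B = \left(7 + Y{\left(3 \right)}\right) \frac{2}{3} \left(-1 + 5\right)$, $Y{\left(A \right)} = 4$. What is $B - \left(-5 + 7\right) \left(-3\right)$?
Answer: $\frac{106}{3} \approx 35.333$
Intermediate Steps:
$B = \frac{88}{3}$ ($B = \left(7 + 4\right) \frac{2}{3} \left(-1 + 5\right) = 11 \cdot 2 \cdot \frac{1}{3} \cdot 4 = 11 \cdot \frac{2}{3} \cdot 4 = 11 \cdot \frac{8}{3} = \frac{88}{3} \approx 29.333$)
$B - \left(-5 + 7\right) \left(-3\right) = \frac{88}{3} - \left(-5 + 7\right) \left(-3\right) = \frac{88}{3} - 2 \left(-3\right) = \frac{88}{3} - -6 = \frac{88}{3} + 6 = \frac{106}{3}$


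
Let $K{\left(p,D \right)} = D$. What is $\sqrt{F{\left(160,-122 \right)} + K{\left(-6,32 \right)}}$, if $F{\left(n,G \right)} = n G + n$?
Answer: $8 i \sqrt{302} \approx 139.03 i$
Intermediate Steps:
$F{\left(n,G \right)} = n + G n$ ($F{\left(n,G \right)} = G n + n = n + G n$)
$\sqrt{F{\left(160,-122 \right)} + K{\left(-6,32 \right)}} = \sqrt{160 \left(1 - 122\right) + 32} = \sqrt{160 \left(-121\right) + 32} = \sqrt{-19360 + 32} = \sqrt{-19328} = 8 i \sqrt{302}$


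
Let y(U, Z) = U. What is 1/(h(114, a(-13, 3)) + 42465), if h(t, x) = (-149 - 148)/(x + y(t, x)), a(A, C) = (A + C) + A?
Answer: 91/3864018 ≈ 2.3551e-5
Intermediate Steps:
a(A, C) = C + 2*A
h(t, x) = -297/(t + x) (h(t, x) = (-149 - 148)/(x + t) = -297/(t + x))
1/(h(114, a(-13, 3)) + 42465) = 1/(-297/(114 + (3 + 2*(-13))) + 42465) = 1/(-297/(114 + (3 - 26)) + 42465) = 1/(-297/(114 - 23) + 42465) = 1/(-297/91 + 42465) = 1/(3864018/91) = 91/3864018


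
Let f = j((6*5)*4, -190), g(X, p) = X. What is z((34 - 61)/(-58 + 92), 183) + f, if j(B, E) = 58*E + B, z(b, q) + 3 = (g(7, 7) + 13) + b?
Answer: -370049/34 ≈ -10884.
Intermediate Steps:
z(b, q) = 17 + b (z(b, q) = -3 + ((7 + 13) + b) = -3 + (20 + b) = 17 + b)
j(B, E) = B + 58*E
f = -10900 (f = (6*5)*4 + 58*(-190) = 30*4 - 11020 = 120 - 11020 = -10900)
z((34 - 61)/(-58 + 92), 183) + f = (17 + (34 - 61)/(-58 + 92)) - 10900 = (17 - 27/34) - 10900 = 551/34 - 10900 = -370049/34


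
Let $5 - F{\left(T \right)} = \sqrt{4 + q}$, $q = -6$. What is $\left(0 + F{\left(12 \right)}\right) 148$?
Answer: $740 - 148 i \sqrt{2} \approx 740.0 - 209.3 i$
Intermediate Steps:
$F{\left(T \right)} = 5 - i \sqrt{2}$ ($F{\left(T \right)} = 5 - \sqrt{4 - 6} = 5 - \sqrt{-2} = 5 - i \sqrt{2}$)
$\left(0 + F{\left(12 \right)}\right) 148 = \left(0 + \left(5 - i \sqrt{2}\right)\right) 148 = \left(5 - i \sqrt{2}\right) 148 = 740 - 148 i \sqrt{2}$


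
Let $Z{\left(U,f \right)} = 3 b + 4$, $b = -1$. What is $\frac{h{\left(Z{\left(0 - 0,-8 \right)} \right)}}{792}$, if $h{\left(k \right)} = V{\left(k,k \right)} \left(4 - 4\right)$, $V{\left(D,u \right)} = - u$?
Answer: $0$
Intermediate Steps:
$Z{\left(U,f \right)} = 1$ ($Z{\left(U,f \right)} = 3 \left(-1\right) + 4 = -3 + 4 = 1$)
$h{\left(k \right)} = 0$ ($h{\left(k \right)} = - k \left(4 - 4\right) = - k 0 = 0$)
$\frac{h{\left(Z{\left(0 - 0,-8 \right)} \right)}}{792} = \frac{0}{792} = 0 \cdot \frac{1}{792} = 0$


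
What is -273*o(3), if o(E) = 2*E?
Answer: -1638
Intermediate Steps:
-273*o(3) = -546*3 = -273*6 = -1638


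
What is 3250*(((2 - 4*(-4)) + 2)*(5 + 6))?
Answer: 715000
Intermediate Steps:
3250*(((2 - 4*(-4)) + 2)*(5 + 6)) = 3250*(((2 + 16) + 2)*11) = 3250*((18 + 2)*11) = 3250*(20*11) = 3250*220 = 715000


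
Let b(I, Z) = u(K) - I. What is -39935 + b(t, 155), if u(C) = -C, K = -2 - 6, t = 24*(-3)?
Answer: -39855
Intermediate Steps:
t = -72
K = -8
b(I, Z) = 8 - I (b(I, Z) = -1*(-8) - I = 8 - I)
-39935 + b(t, 155) = -39935 + (8 - 1*(-72)) = -39935 + (8 + 72) = -39935 + 80 = -39855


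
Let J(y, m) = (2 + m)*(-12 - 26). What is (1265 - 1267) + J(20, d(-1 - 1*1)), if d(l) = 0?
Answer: -78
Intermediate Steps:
J(y, m) = -76 - 38*m (J(y, m) = (2 + m)*(-38) = -76 - 38*m)
(1265 - 1267) + J(20, d(-1 - 1*1)) = (1265 - 1267) + (-76 - 38*0) = -2 + (-76 + 0) = -2 - 76 = -78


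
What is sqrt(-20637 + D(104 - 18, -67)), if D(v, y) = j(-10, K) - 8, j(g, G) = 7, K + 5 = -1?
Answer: I*sqrt(20638) ≈ 143.66*I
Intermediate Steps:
K = -6 (K = -5 - 1 = -6)
D(v, y) = -1 (D(v, y) = 7 - 8 = -1)
sqrt(-20637 + D(104 - 18, -67)) = sqrt(-20637 - 1) = sqrt(-20638) = I*sqrt(20638)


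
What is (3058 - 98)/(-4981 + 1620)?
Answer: -2960/3361 ≈ -0.88069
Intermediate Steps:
(3058 - 98)/(-4981 + 1620) = 2960/(-3361) = 2960*(-1/3361) = -2960/3361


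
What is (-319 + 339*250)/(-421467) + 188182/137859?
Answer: 22557643255/19367673051 ≈ 1.1647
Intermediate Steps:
(-319 + 339*250)/(-421467) + 188182/137859 = (-319 + 84750)*(-1/421467) + 188182*(1/137859) = 84431*(-1/421467) + 188182/137859 = -84431/421467 + 188182/137859 = 22557643255/19367673051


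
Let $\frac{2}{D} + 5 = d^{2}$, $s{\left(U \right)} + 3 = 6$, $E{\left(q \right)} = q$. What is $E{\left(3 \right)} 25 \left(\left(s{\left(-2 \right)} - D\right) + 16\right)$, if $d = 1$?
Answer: $\frac{2925}{2} \approx 1462.5$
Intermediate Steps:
$s{\left(U \right)} = 3$ ($s{\left(U \right)} = -3 + 6 = 3$)
$D = - \frac{1}{2}$ ($D = \frac{2}{-5 + 1^{2}} = \frac{2}{-5 + 1} = \frac{2}{-4} = 2 \left(- \frac{1}{4}\right) = - \frac{1}{2} \approx -0.5$)
$E{\left(3 \right)} 25 \left(\left(s{\left(-2 \right)} - D\right) + 16\right) = 3 \cdot 25 \left(\left(3 - - \frac{1}{2}\right) + 16\right) = 75 \left(\left(3 + \frac{1}{2}\right) + 16\right) = 75 \left(\frac{7}{2} + 16\right) = 75 \cdot \frac{39}{2} = \frac{2925}{2}$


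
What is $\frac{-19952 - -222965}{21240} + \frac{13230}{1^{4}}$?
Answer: $\frac{31245357}{2360} \approx 13240.0$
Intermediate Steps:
$\frac{-19952 - -222965}{21240} + \frac{13230}{1^{4}} = \left(-19952 + 222965\right) \frac{1}{21240} + \frac{13230}{1} = 203013 \cdot \frac{1}{21240} + 13230 \cdot 1 = \frac{22557}{2360} + 13230 = \frac{31245357}{2360}$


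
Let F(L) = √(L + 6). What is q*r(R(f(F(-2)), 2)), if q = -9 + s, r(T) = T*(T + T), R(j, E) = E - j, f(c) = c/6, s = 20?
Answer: 550/9 ≈ 61.111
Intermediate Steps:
F(L) = √(6 + L)
f(c) = c/6 (f(c) = c*(⅙) = c/6)
r(T) = 2*T² (r(T) = T*(2*T) = 2*T²)
q = 11 (q = -9 + 20 = 11)
q*r(R(f(F(-2)), 2)) = 11*(2*(2 - √(6 - 2)/6)²) = 11*(2*(2 - √4/6)²) = 11*(2*(2 - 2/6)²) = 11*(2*(2 - 1*⅓)²) = 11*(2*(2 - ⅓)²) = 11*(2*(5/3)²) = 11*(2*(25/9)) = 11*(50/9) = 550/9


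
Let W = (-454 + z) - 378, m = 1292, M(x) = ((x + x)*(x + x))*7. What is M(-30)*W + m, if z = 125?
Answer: -17815108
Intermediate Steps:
M(x) = 28*x² (M(x) = ((2*x)*(2*x))*7 = (4*x²)*7 = 28*x²)
W = -707 (W = (-454 + 125) - 378 = -329 - 378 = -707)
M(-30)*W + m = (28*(-30)²)*(-707) + 1292 = (28*900)*(-707) + 1292 = 25200*(-707) + 1292 = -17816400 + 1292 = -17815108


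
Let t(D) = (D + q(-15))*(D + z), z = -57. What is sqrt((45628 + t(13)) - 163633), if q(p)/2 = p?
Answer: 7*I*sqrt(2393) ≈ 342.43*I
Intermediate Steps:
q(p) = 2*p
t(D) = (-57 + D)*(-30 + D) (t(D) = (D + 2*(-15))*(D - 57) = (D - 30)*(-57 + D) = (-30 + D)*(-57 + D) = (-57 + D)*(-30 + D))
sqrt((45628 + t(13)) - 163633) = sqrt((45628 + (1710 + 13**2 - 87*13)) - 163633) = sqrt((45628 + (1710 + 169 - 1131)) - 163633) = sqrt((45628 + 748) - 163633) = sqrt(46376 - 163633) = sqrt(-117257) = 7*I*sqrt(2393)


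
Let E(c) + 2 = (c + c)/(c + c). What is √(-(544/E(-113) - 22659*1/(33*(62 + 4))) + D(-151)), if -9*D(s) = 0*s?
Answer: √2414982/66 ≈ 23.546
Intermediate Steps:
D(s) = 0 (D(s) = -0*s = -⅑*0 = 0)
E(c) = -1 (E(c) = -2 + (c + c)/(c + c) = -2 + (2*c)/((2*c)) = -2 + (2*c)*(1/(2*c)) = -2 + 1 = -1)
√(-(544/E(-113) - 22659*1/(33*(62 + 4))) + D(-151)) = √(-(544/(-1) - 22659*1/(33*(62 + 4))) + 0) = √(-(544*(-1) - 22659/(33*66)) + 0) = √(-(-544 - 22659/2178) + 0) = √(-(-544 - 22659*1/2178) + 0) = √(-(-544 - 7553/726) + 0) = √(-1*(-402497/726) + 0) = √(402497/726 + 0) = √(402497/726) = √2414982/66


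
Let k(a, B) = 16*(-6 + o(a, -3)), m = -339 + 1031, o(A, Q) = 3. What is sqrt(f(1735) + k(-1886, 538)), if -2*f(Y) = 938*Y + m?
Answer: I*sqrt(814109) ≈ 902.28*I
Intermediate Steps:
m = 692
k(a, B) = -48 (k(a, B) = 16*(-6 + 3) = 16*(-3) = -48)
f(Y) = -346 - 469*Y (f(Y) = -(938*Y + 692)/2 = -(692 + 938*Y)/2 = -346 - 469*Y)
sqrt(f(1735) + k(-1886, 538)) = sqrt((-346 - 469*1735) - 48) = sqrt((-346 - 813715) - 48) = sqrt(-814061 - 48) = sqrt(-814109) = I*sqrt(814109)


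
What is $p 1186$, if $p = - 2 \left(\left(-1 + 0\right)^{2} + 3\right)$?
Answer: $-9488$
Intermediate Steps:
$p = -8$ ($p = - 2 \left(\left(-1\right)^{2} + 3\right) = - 2 \left(1 + 3\right) = \left(-2\right) 4 = -8$)
$p 1186 = \left(-8\right) 1186 = -9488$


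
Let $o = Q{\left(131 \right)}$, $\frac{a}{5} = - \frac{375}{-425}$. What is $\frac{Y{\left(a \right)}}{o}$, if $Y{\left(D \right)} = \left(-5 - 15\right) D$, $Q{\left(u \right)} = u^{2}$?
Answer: $- \frac{1500}{291737} \approx -0.0051416$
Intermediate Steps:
$a = \frac{75}{17}$ ($a = 5 \left(- \frac{375}{-425}\right) = 5 \left(\left(-375\right) \left(- \frac{1}{425}\right)\right) = 5 \cdot \frac{15}{17} = \frac{75}{17} \approx 4.4118$)
$o = 17161$ ($o = 131^{2} = 17161$)
$Y{\left(D \right)} = - 20 D$
$\frac{Y{\left(a \right)}}{o} = \frac{\left(-20\right) \frac{75}{17}}{17161} = \left(- \frac{1500}{17}\right) \frac{1}{17161} = - \frac{1500}{291737}$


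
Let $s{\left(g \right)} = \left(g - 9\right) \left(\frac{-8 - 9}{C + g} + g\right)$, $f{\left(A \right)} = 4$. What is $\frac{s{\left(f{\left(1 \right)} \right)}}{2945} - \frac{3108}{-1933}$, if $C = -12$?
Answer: $\frac{14550179}{9108296} \approx 1.5975$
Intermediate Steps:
$s{\left(g \right)} = \left(-9 + g\right) \left(g - \frac{17}{-12 + g}\right)$ ($s{\left(g \right)} = \left(g - 9\right) \left(\frac{-8 - 9}{-12 + g} + g\right) = \left(-9 + g\right) \left(- \frac{17}{-12 + g} + g\right) = \left(-9 + g\right) \left(g - \frac{17}{-12 + g}\right)$)
$\frac{s{\left(f{\left(1 \right)} \right)}}{2945} - \frac{3108}{-1933} = \frac{\frac{1}{-12 + 4} \left(153 + 4^{3} - 21 \cdot 4^{2} + 91 \cdot 4\right)}{2945} - \frac{3108}{-1933} = \frac{153 + 64 - 336 + 364}{-8} \cdot \frac{1}{2945} - - \frac{3108}{1933} = - \frac{153 + 64 - 336 + 364}{8} \cdot \frac{1}{2945} + \frac{3108}{1933} = \left(- \frac{1}{8}\right) 245 \cdot \frac{1}{2945} + \frac{3108}{1933} = \left(- \frac{245}{8}\right) \frac{1}{2945} + \frac{3108}{1933} = - \frac{49}{4712} + \frac{3108}{1933} = \frac{14550179}{9108296}$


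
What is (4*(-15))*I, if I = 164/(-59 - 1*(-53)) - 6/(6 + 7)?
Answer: 21680/13 ≈ 1667.7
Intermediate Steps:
I = -1084/39 (I = 164/(-59 + 53) - 6/13 = 164/(-6) - 6*1/13 = 164*(-⅙) - 6/13 = -82/3 - 6/13 = -1084/39 ≈ -27.795)
(4*(-15))*I = (4*(-15))*(-1084/39) = -60*(-1084/39) = 21680/13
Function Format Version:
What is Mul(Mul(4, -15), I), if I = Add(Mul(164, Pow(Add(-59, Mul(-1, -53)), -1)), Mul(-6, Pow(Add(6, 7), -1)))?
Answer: Rational(21680, 13) ≈ 1667.7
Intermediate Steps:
I = Rational(-1084, 39) (I = Add(Mul(164, Pow(Add(-59, 53), -1)), Mul(-6, Pow(13, -1))) = Add(Mul(164, Pow(-6, -1)), Mul(-6, Rational(1, 13))) = Add(Mul(164, Rational(-1, 6)), Rational(-6, 13)) = Add(Rational(-82, 3), Rational(-6, 13)) = Rational(-1084, 39) ≈ -27.795)
Mul(Mul(4, -15), I) = Mul(Mul(4, -15), Rational(-1084, 39)) = Mul(-60, Rational(-1084, 39)) = Rational(21680, 13)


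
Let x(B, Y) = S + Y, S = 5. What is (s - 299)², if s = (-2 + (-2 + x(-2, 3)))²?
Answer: 80089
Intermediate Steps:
x(B, Y) = 5 + Y
s = 16 (s = (-2 + (-2 + (5 + 3)))² = (-2 + (-2 + 8))² = (-2 + 6)² = 4² = 16)
(s - 299)² = (16 - 299)² = (-283)² = 80089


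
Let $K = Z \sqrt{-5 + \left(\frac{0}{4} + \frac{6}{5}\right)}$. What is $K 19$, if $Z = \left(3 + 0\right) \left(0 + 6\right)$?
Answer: $\frac{342 i \sqrt{95}}{5} \approx 666.68 i$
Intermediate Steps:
$Z = 18$ ($Z = 3 \cdot 6 = 18$)
$K = \frac{18 i \sqrt{95}}{5}$ ($K = 18 \sqrt{-5 + \left(\frac{0}{4} + \frac{6}{5}\right)} = 18 \sqrt{-5 + \left(0 \cdot \frac{1}{4} + 6 \cdot \frac{1}{5}\right)} = 18 \sqrt{-5 + \left(0 + \frac{6}{5}\right)} = 18 \sqrt{-5 + \frac{6}{5}} = 18 \sqrt{- \frac{19}{5}} = 18 \frac{i \sqrt{95}}{5} = \frac{18 i \sqrt{95}}{5} \approx 35.088 i$)
$K 19 = \frac{18 i \sqrt{95}}{5} \cdot 19 = \frac{342 i \sqrt{95}}{5}$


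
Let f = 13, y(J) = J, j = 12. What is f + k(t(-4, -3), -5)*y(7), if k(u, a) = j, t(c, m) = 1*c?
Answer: 97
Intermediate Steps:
t(c, m) = c
k(u, a) = 12
f + k(t(-4, -3), -5)*y(7) = 13 + 12*7 = 13 + 84 = 97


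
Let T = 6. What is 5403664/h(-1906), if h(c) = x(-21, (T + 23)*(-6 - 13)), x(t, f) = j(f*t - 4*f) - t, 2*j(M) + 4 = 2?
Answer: 1350916/5 ≈ 2.7018e+5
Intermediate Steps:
j(M) = -1 (j(M) = -2 + (1/2)*2 = -2 + 1 = -1)
x(t, f) = -1 - t
h(c) = 20 (h(c) = -1 - 1*(-21) = -1 + 21 = 20)
5403664/h(-1906) = 5403664/20 = 5403664*(1/20) = 1350916/5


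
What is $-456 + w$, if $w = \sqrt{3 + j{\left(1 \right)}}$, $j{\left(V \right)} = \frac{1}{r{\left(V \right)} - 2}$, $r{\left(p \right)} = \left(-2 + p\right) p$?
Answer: $-456 + \frac{2 \sqrt{6}}{3} \approx -454.37$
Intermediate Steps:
$r{\left(p \right)} = p \left(-2 + p\right)$
$j{\left(V \right)} = \frac{1}{-2 + V \left(-2 + V\right)}$ ($j{\left(V \right)} = \frac{1}{V \left(-2 + V\right) - 2} = \frac{1}{-2 + V \left(-2 + V\right)}$)
$w = \frac{2 \sqrt{6}}{3}$ ($w = \sqrt{3 + \frac{1}{-2 + 1 \left(-2 + 1\right)}} = \sqrt{3 + \frac{1}{-2 + 1 \left(-1\right)}} = \sqrt{3 + \frac{1}{-2 - 1}} = \sqrt{3 + \frac{1}{-3}} = \sqrt{3 - \frac{1}{3}} = \sqrt{\frac{8}{3}} = \frac{2 \sqrt{6}}{3} \approx 1.633$)
$-456 + w = -456 + \frac{2 \sqrt{6}}{3}$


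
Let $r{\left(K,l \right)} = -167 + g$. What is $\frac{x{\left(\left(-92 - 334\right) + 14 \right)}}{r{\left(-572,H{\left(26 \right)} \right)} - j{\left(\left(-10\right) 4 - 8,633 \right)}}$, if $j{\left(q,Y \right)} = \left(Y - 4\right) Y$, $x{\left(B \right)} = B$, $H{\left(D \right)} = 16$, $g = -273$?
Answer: $\frac{412}{398597} \approx 0.0010336$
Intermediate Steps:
$j{\left(q,Y \right)} = Y \left(-4 + Y\right)$ ($j{\left(q,Y \right)} = \left(-4 + Y\right) Y = Y \left(-4 + Y\right)$)
$r{\left(K,l \right)} = -440$ ($r{\left(K,l \right)} = -167 - 273 = -440$)
$\frac{x{\left(\left(-92 - 334\right) + 14 \right)}}{r{\left(-572,H{\left(26 \right)} \right)} - j{\left(\left(-10\right) 4 - 8,633 \right)}} = \frac{\left(-92 - 334\right) + 14}{-440 - 633 \left(-4 + 633\right)} = \frac{-426 + 14}{-440 - 633 \cdot 629} = - \frac{412}{-440 - 398157} = - \frac{412}{-398597} = \left(-412\right) \left(- \frac{1}{398597}\right) = \frac{412}{398597}$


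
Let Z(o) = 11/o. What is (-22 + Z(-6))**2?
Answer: 20449/36 ≈ 568.03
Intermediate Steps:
(-22 + Z(-6))**2 = (-22 + 11/(-6))**2 = (-22 + 11*(-1/6))**2 = (-22 - 11/6)**2 = (-143/6)**2 = 20449/36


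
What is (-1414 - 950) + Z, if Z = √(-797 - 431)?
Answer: -2364 + 2*I*√307 ≈ -2364.0 + 35.043*I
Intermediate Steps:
Z = 2*I*√307 (Z = √(-1228) = 2*I*√307 ≈ 35.043*I)
(-1414 - 950) + Z = (-1414 - 950) + 2*I*√307 = -2364 + 2*I*√307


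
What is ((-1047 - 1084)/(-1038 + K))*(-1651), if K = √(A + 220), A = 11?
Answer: -1217325226/359071 - 3518281*√231/1077213 ≈ -3439.8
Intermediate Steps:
K = √231 (K = √(11 + 220) = √231 ≈ 15.199)
((-1047 - 1084)/(-1038 + K))*(-1651) = ((-1047 - 1084)/(-1038 + √231))*(-1651) = -2131/(-1038 + √231)*(-1651) = 3518281/(-1038 + √231)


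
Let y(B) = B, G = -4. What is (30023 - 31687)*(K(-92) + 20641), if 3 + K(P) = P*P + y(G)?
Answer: -48419072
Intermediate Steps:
K(P) = -7 + P² (K(P) = -3 + (P*P - 4) = -3 + (P² - 4) = -3 + (-4 + P²) = -7 + P²)
(30023 - 31687)*(K(-92) + 20641) = (30023 - 31687)*((-7 + (-92)²) + 20641) = -1664*((-7 + 8464) + 20641) = -1664*(8457 + 20641) = -1664*29098 = -48419072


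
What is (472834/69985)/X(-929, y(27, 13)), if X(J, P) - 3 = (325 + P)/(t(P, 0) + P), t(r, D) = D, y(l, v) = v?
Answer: 472834/2029565 ≈ 0.23297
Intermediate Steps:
X(J, P) = 3 + (325 + P)/P (X(J, P) = 3 + (325 + P)/(0 + P) = 3 + (325 + P)/P)
(472834/69985)/X(-929, y(27, 13)) = (472834/69985)/(4 + 325/13) = (472834*(1/69985))/(4 + 325*(1/13)) = 472834/(69985*(4 + 25)) = (472834/69985)/29 = (472834/69985)*(1/29) = 472834/2029565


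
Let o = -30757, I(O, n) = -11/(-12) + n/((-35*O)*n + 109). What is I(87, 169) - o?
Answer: 47474474773/1543488 ≈ 30758.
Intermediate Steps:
I(O, n) = 11/12 + n/(109 - 35*O*n) (I(O, n) = -11*(-1/12) + n/(-35*O*n + 109) = 11/12 + n/(109 - 35*O*n))
I(87, 169) - o = (-1199 - 12*169 + 385*87*169)/(12*(-109 + 35*87*169)) - 1*(-30757) = (-1199 - 2028 + 5660655)/(12*(-109 + 514605)) + 30757 = (1/12)*5657428/514496 + 30757 = (1/12)*(1/514496)*5657428 + 30757 = 1414357/1543488 + 30757 = 47474474773/1543488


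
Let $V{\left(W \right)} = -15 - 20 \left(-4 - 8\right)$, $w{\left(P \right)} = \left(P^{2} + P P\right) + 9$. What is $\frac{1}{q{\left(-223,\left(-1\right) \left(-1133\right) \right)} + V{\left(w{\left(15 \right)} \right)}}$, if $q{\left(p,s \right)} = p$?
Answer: $\frac{1}{2} \approx 0.5$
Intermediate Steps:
$w{\left(P \right)} = 9 + 2 P^{2}$ ($w{\left(P \right)} = \left(P^{2} + P^{2}\right) + 9 = 2 P^{2} + 9 = 9 + 2 P^{2}$)
$V{\left(W \right)} = 225$ ($V{\left(W \right)} = -15 - 20 \left(-4 - 8\right) = -15 - -240 = -15 + 240 = 225$)
$\frac{1}{q{\left(-223,\left(-1\right) \left(-1133\right) \right)} + V{\left(w{\left(15 \right)} \right)}} = \frac{1}{-223 + 225} = \frac{1}{2}$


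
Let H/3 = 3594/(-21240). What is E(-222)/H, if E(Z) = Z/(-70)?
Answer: -26196/4193 ≈ -6.2476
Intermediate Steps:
H = -599/1180 (H = 3*(3594/(-21240)) = 3*(3594*(-1/21240)) = 3*(-599/3540) = -599/1180 ≈ -0.50763)
E(Z) = -Z/70 (E(Z) = Z*(-1/70) = -Z/70)
E(-222)/H = (-1/70*(-222))/(-599/1180) = (111/35)*(-1180/599) = -26196/4193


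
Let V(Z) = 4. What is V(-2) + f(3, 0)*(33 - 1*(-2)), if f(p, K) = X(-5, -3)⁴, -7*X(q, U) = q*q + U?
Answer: 1172652/343 ≈ 3418.8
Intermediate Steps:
X(q, U) = -U/7 - q²/7 (X(q, U) = -(q*q + U)/7 = -(q² + U)/7 = -(U + q²)/7 = -U/7 - q²/7)
f(p, K) = 234256/2401 (f(p, K) = (-⅐*(-3) - ⅐*(-5)²)⁴ = (3/7 - ⅐*25)⁴ = (3/7 - 25/7)⁴ = (-22/7)⁴ = 234256/2401)
V(-2) + f(3, 0)*(33 - 1*(-2)) = 4 + 234256*(33 - 1*(-2))/2401 = 4 + 234256*(33 + 2)/2401 = 4 + (234256/2401)*35 = 4 + 1171280/343 = 1172652/343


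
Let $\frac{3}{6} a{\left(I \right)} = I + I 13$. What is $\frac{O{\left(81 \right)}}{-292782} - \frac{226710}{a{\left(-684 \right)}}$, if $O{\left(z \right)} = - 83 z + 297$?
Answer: $\frac{87962537}{7417144} \approx 11.859$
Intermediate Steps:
$O{\left(z \right)} = 297 - 83 z$
$a{\left(I \right)} = 28 I$ ($a{\left(I \right)} = 2 \left(I + I 13\right) = 2 \left(I + 13 I\right) = 2 \cdot 14 I = 28 I$)
$\frac{O{\left(81 \right)}}{-292782} - \frac{226710}{a{\left(-684 \right)}} = \frac{297 - 6723}{-292782} - \frac{226710}{28 \left(-684\right)} = \left(297 - 6723\right) \left(- \frac{1}{292782}\right) - \frac{226710}{-19152} = \left(-6426\right) \left(- \frac{1}{292782}\right) - - \frac{12595}{1064} = \frac{153}{6971} + \frac{12595}{1064} = \frac{87962537}{7417144}$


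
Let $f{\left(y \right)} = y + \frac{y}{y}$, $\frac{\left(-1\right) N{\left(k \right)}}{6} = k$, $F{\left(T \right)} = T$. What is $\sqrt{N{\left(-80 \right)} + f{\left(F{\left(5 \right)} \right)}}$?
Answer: $9 \sqrt{6} \approx 22.045$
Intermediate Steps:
$N{\left(k \right)} = - 6 k$
$f{\left(y \right)} = 1 + y$ ($f{\left(y \right)} = y + 1 = 1 + y$)
$\sqrt{N{\left(-80 \right)} + f{\left(F{\left(5 \right)} \right)}} = \sqrt{\left(-6\right) \left(-80\right) + \left(1 + 5\right)} = \sqrt{480 + 6} = \sqrt{486} = 9 \sqrt{6}$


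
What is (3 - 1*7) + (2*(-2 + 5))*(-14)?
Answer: -88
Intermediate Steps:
(3 - 1*7) + (2*(-2 + 5))*(-14) = (3 - 7) + (2*3)*(-14) = -4 + 6*(-14) = -4 - 84 = -88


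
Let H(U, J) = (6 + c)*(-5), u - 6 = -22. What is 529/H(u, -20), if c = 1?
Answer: -529/35 ≈ -15.114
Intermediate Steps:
u = -16 (u = 6 - 22 = -16)
H(U, J) = -35 (H(U, J) = (6 + 1)*(-5) = 7*(-5) = -35)
529/H(u, -20) = 529/(-35) = 529*(-1/35) = -529/35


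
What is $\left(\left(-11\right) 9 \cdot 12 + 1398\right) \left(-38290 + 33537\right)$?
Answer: $-998130$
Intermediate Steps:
$\left(\left(-11\right) 9 \cdot 12 + 1398\right) \left(-38290 + 33537\right) = \left(\left(-99\right) 12 + 1398\right) \left(-4753\right) = \left(-1188 + 1398\right) \left(-4753\right) = 210 \left(-4753\right) = -998130$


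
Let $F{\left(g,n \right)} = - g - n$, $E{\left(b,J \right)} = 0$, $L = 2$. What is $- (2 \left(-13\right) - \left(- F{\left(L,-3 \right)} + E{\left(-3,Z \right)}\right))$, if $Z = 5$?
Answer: $25$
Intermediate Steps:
$- (2 \left(-13\right) - \left(- F{\left(L,-3 \right)} + E{\left(-3,Z \right)}\right)) = - (2 \left(-13\right) - -1) = - (-26 + \left(\left(-2 + 3\right) + 0\right)) = - (-26 + \left(1 + 0\right)) = - (-26 + 1) = \left(-1\right) \left(-25\right) = 25$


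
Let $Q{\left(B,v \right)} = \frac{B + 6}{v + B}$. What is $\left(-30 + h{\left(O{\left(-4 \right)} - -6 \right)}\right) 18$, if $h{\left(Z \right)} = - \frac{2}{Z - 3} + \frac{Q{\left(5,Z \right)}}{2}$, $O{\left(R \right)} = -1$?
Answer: $- \frac{5481}{10} \approx -548.1$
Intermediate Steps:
$Q{\left(B,v \right)} = \frac{6 + B}{B + v}$
$h{\left(Z \right)} = - \frac{2}{-3 + Z} + \frac{11}{2 \left(5 + Z\right)}$ ($h{\left(Z \right)} = - \frac{2}{Z - 3} + \frac{\frac{1}{5 + Z} \left(6 + 5\right)}{2} = - \frac{2}{Z - 3} + \frac{1}{5 + Z} 11 \cdot \frac{1}{2} = - \frac{2}{-3 + Z} + \frac{11}{5 + Z} \frac{1}{2} = - \frac{2}{-3 + Z} + \frac{11}{2 \left(5 + Z\right)}$)
$\left(-30 + h{\left(O{\left(-4 \right)} - -6 \right)}\right) 18 = \left(-30 + \frac{-53 + 7 \left(-1 - -6\right)}{2 \left(-3 - -5\right) \left(5 - -5\right)}\right) 18 = \left(-30 + \frac{-53 + 7 \left(-1 + 6\right)}{2 \left(-3 + \left(-1 + 6\right)\right) \left(5 + \left(-1 + 6\right)\right)}\right) 18 = \left(-30 + \frac{-53 + 7 \cdot 5}{2 \left(-3 + 5\right) \left(5 + 5\right)}\right) 18 = \left(-30 + \frac{-53 + 35}{2 \cdot 2 \cdot 10}\right) 18 = \left(-30 + \frac{1}{2} \cdot \frac{1}{2} \cdot \frac{1}{10} \left(-18\right)\right) 18 = \left(-30 - \frac{9}{20}\right) 18 = \left(- \frac{609}{20}\right) 18 = - \frac{5481}{10}$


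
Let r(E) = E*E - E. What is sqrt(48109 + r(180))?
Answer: sqrt(80329) ≈ 283.42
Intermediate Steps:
r(E) = E**2 - E
sqrt(48109 + r(180)) = sqrt(48109 + 180*(-1 + 180)) = sqrt(48109 + 180*179) = sqrt(48109 + 32220) = sqrt(80329)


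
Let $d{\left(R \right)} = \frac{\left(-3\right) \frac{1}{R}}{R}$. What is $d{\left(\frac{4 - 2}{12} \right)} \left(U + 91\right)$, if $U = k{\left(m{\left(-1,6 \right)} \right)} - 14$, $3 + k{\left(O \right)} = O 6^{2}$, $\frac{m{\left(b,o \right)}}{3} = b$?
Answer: $3672$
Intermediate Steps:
$m{\left(b,o \right)} = 3 b$
$k{\left(O \right)} = -3 + 36 O$ ($k{\left(O \right)} = -3 + O 6^{2} = -3 + O 36 = -3 + 36 O$)
$U = -125$ ($U = \left(-3 + 36 \cdot 3 \left(-1\right)\right) - 14 = \left(-3 + 36 \left(-3\right)\right) - 14 = \left(-3 - 108\right) - 14 = -111 - 14 = -125$)
$d{\left(R \right)} = - \frac{3}{R^{2}}$
$d{\left(\frac{4 - 2}{12} \right)} \left(U + 91\right) = - \frac{3}{\frac{1}{144} \left(4 - 2\right)^{2}} \left(-125 + 91\right) = - \frac{3}{\frac{1}{36}} \left(-34\right) = - 3 \frac{1}{(\frac{1}{6})^{2}} \left(-34\right) = \left(-3\right) 36 \left(-34\right) = \left(-108\right) \left(-34\right) = 3672$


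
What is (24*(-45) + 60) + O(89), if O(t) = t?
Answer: -931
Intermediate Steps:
(24*(-45) + 60) + O(89) = (24*(-45) + 60) + 89 = (-1080 + 60) + 89 = -1020 + 89 = -931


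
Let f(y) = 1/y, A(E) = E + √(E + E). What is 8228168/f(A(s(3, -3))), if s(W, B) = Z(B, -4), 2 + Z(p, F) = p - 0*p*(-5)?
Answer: -41140840 + 8228168*I*√10 ≈ -4.1141e+7 + 2.602e+7*I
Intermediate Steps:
Z(p, F) = -2 + p (Z(p, F) = -2 + (p - 0*p*(-5)) = -2 + (p - 0*(-5)) = -2 + (p - 1*0) = -2 + (p + 0) = -2 + p)
s(W, B) = -2 + B
A(E) = E + √2*√E (A(E) = E + √(2*E) = E + √2*√E)
8228168/f(A(s(3, -3))) = 8228168/(1/((-2 - 3) + √2*√(-2 - 3))) = 8228168/(1/(-5 + √2*√(-5))) = 8228168/(1/(-5 + √2*(I*√5))) = 8228168/(1/(-5 + I*√10)) = 8228168*(-5 + I*√10) = -41140840 + 8228168*I*√10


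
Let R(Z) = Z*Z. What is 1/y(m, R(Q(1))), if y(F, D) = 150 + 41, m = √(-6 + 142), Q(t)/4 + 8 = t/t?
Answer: 1/191 ≈ 0.0052356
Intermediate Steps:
Q(t) = -28 (Q(t) = -32 + 4*(t/t) = -32 + 4*1 = -32 + 4 = -28)
R(Z) = Z²
m = 2*√34 (m = √136 = 2*√34 ≈ 11.662)
y(F, D) = 191
1/y(m, R(Q(1))) = 1/191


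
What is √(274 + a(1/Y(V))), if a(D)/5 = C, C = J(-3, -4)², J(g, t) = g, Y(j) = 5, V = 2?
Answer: √319 ≈ 17.861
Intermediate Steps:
C = 9 (C = (-3)² = 9)
a(D) = 45 (a(D) = 5*9 = 45)
√(274 + a(1/Y(V))) = √(274 + 45) = √319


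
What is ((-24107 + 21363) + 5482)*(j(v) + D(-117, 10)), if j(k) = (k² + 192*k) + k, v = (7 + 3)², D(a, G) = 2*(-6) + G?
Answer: 80217924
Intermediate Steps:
D(a, G) = -12 + G
v = 100 (v = 10² = 100)
j(k) = k² + 193*k
((-24107 + 21363) + 5482)*(j(v) + D(-117, 10)) = ((-24107 + 21363) + 5482)*(100*(193 + 100) + (-12 + 10)) = (-2744 + 5482)*(100*293 - 2) = 2738*(29300 - 2) = 2738*29298 = 80217924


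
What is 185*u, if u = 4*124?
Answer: 91760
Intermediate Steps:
u = 496
185*u = 185*496 = 91760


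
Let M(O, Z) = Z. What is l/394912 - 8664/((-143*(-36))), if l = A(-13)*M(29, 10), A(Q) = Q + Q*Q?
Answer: -35557153/21177156 ≈ -1.6790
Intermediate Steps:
A(Q) = Q + Q²
l = 1560 (l = -13*(1 - 13)*10 = -13*(-12)*10 = 156*10 = 1560)
l/394912 - 8664/((-143*(-36))) = 1560/394912 - 8664/((-143*(-36))) = 1560*(1/394912) - 8664/5148 = 195/49364 - 8664*1/5148 = 195/49364 - 722/429 = -35557153/21177156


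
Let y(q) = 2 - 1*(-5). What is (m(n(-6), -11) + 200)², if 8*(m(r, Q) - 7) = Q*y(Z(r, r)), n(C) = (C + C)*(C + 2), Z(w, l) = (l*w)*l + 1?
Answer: 2493241/64 ≈ 38957.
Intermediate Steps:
Z(w, l) = 1 + w*l² (Z(w, l) = w*l² + 1 = 1 + w*l²)
y(q) = 7 (y(q) = 2 + 5 = 7)
n(C) = 2*C*(2 + C) (n(C) = (2*C)*(2 + C) = 2*C*(2 + C))
m(r, Q) = 7 + 7*Q/8 (m(r, Q) = 7 + (Q*7)/8 = 7 + (7*Q)/8 = 7 + 7*Q/8)
(m(n(-6), -11) + 200)² = ((7 + (7/8)*(-11)) + 200)² = ((7 - 77/8) + 200)² = (-21/8 + 200)² = (1579/8)² = 2493241/64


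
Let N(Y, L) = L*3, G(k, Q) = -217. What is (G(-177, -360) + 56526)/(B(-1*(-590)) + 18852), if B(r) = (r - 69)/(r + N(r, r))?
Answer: 132889240/44491241 ≈ 2.9869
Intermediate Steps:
N(Y, L) = 3*L
B(r) = (-69 + r)/(4*r) (B(r) = (r - 69)/(r + 3*r) = (-69 + r)/((4*r)) = (-69 + r)*(1/(4*r)) = (-69 + r)/(4*r))
(G(-177, -360) + 56526)/(B(-1*(-590)) + 18852) = (-217 + 56526)/((-69 - 1*(-590))/(4*((-1*(-590)))) + 18852) = 56309/((¼)*(-69 + 590)/590 + 18852) = 56309/((¼)*(1/590)*521 + 18852) = 56309/(521/2360 + 18852) = 56309/(44491241/2360) = 56309*(2360/44491241) = 132889240/44491241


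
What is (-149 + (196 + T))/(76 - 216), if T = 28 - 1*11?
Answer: -16/35 ≈ -0.45714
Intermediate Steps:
T = 17 (T = 28 - 11 = 17)
(-149 + (196 + T))/(76 - 216) = (-149 + (196 + 17))/(76 - 216) = (-149 + 213)/(-140) = 64*(-1/140) = -16/35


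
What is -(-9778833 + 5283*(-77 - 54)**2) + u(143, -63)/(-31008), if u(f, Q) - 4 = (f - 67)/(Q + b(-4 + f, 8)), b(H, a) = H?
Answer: -2508011691845/31008 ≈ -8.0883e+7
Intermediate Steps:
u(f, Q) = 4 + (-67 + f)/(-4 + Q + f) (u(f, Q) = 4 + (f - 67)/(Q + (-4 + f)) = 4 + (-67 + f)/(-4 + Q + f))
-(-9778833 + 5283*(-77 - 54)**2) + u(143, -63)/(-31008) = -(-9778833 + 5283*(-77 - 54)**2) + ((-83 + 4*(-63) + 5*143)/(-4 - 63 + 143))/(-31008) = -5283/(1/((-131)**2 - 1851)) + ((-83 - 252 + 715)/76)*(-1/31008) = -5283/(1/(17161 - 1851)) + ((1/76)*380)*(-1/31008) = -5283/(1/15310) + 5*(-1/31008) = -5283/1/15310 - 5/31008 = -5283*15310 - 5/31008 = -80882730 - 5/31008 = -2508011691845/31008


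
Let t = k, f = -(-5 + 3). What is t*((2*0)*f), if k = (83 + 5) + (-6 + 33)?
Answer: 0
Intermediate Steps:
f = 2 (f = -1*(-2) = 2)
k = 115 (k = 88 + 27 = 115)
t = 115
t*((2*0)*f) = 115*((2*0)*2) = 115*(0*2) = 115*0 = 0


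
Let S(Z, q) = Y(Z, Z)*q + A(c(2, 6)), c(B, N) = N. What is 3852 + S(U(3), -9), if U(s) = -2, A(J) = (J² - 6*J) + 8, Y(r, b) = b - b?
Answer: 3860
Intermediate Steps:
Y(r, b) = 0
A(J) = 8 + J² - 6*J
S(Z, q) = 8 (S(Z, q) = 0*q + (8 + 6² - 6*6) = 0 + (8 + 36 - 36) = 0 + 8 = 8)
3852 + S(U(3), -9) = 3852 + 8 = 3860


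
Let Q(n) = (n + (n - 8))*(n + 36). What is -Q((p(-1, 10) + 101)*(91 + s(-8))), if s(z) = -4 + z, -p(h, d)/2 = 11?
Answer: -78299298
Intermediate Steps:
p(h, d) = -22 (p(h, d) = -2*11 = -22)
Q(n) = (-8 + 2*n)*(36 + n) (Q(n) = (n + (-8 + n))*(36 + n) = (-8 + 2*n)*(36 + n))
-Q((p(-1, 10) + 101)*(91 + s(-8))) = -(-288 + 2*((-22 + 101)*(91 + (-4 - 8)))**2 + 64*((-22 + 101)*(91 + (-4 - 8)))) = -(-288 + 2*(79*(91 - 12))**2 + 64*(79*(91 - 12))) = -(-288 + 2*(79*79)**2 + 64*(79*79)) = -(-288 + 2*6241**2 + 64*6241) = -(-288 + 2*38950081 + 399424) = -(-288 + 77900162 + 399424) = -1*78299298 = -78299298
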